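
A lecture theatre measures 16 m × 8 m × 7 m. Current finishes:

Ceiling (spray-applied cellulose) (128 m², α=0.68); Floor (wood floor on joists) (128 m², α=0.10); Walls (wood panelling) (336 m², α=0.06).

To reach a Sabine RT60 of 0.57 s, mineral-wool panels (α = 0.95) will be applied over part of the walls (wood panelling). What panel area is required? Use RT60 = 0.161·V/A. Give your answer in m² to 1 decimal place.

149.5

Total absorption A₁ = 128·0.68 + 128·0.10 + 336·0.06
  = 87.040 + 12.800 + 20.160 = 120.000 m² sabins.
V = 896 m³. Target absorption A₂ = 0.161 × 896 / 0.57 = 253.081 sabins.
Absorption to add: 253.081 − 120.000 = 133.081 sabins.
Net gain per m²: Δα = 0.95 − 0.06 = 0.89.
Area = ΔA/Δα = 133.081/0.89 = 149.5 m².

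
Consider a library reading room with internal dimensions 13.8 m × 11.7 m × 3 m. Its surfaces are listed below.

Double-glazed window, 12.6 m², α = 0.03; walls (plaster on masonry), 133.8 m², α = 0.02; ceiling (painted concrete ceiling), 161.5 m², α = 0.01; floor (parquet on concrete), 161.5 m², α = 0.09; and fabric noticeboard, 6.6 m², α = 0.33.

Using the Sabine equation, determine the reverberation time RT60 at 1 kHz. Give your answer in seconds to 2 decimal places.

A = Σ Sᵢαᵢ = 12.6·0.03 + 133.8·0.02 + 161.5·0.01 + 161.5·0.09 + 6.6·0.33 = 21.382 sabins.
V = 13.8·11.7·3 = 484.38 m³.
Sabine: RT60 = 0.161 × 484.38 / 21.382 = 3.65 s.

3.65 s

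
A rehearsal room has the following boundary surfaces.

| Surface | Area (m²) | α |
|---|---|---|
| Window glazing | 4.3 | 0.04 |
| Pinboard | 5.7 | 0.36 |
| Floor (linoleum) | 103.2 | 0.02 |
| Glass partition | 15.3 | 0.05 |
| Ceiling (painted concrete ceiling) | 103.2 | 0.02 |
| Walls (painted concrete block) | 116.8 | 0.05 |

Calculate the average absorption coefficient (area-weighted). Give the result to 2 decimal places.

S = Σ Sᵢ = 4.3 + 5.7 + 103.2 + 15.3 + 103.2 + 116.8 = 348.5 m².
Σ(Sᵢαᵢ) = 4.3·0.04 + 5.7·0.36 + 103.2·0.02 + 15.3·0.05 + 103.2·0.02 + 116.8·0.05 = 12.957.
ᾱ = 12.957 / 348.5 = 0.04.

0.04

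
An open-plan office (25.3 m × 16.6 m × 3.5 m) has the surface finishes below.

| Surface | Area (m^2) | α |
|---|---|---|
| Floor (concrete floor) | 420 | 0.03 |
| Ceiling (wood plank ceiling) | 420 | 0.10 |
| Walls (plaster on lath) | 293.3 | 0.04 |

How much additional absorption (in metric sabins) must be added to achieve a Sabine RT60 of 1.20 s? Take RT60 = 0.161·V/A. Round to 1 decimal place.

Total absorption A₁ = 420×0.03 + 420×0.10 + 293.3×0.04
  = 12.600 + 42.000 + 11.732 = 66.332 m^2 sabins.
V = 1469.93 m³. Required absorption A₂ = 0.161 × 1469.93 / 1.20 = 197.216 sabins.
ΔA = A₂ − A₁ = 197.216 − 66.332 = 130.9 sabins.

130.9 sabins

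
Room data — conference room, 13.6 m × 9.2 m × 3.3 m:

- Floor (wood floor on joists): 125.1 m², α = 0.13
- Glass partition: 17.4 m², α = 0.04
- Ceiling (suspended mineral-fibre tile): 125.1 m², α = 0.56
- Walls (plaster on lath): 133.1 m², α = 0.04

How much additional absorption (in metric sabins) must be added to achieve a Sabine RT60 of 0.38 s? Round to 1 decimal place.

Summing Sᵢαᵢ: 16.263 + 0.696 + 70.056 + 5.324 → A₁ = 92.339 sabins.
For T = 0.38 s, need A₂ = 0.161·V/T = 0.161·412.896/0.38 = 174.938 sabins.
ΔA = A₂ − A₁ = 174.938 − 92.339 = 82.6 sabins.

82.6 sabins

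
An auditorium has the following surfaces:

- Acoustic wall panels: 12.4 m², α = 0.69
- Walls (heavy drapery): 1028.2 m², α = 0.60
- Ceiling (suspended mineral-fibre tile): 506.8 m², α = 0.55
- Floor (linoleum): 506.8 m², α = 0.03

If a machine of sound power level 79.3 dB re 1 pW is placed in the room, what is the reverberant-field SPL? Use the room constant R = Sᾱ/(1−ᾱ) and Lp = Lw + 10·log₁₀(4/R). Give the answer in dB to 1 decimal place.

Σ(Sᵢαᵢ) = 12.4·0.69 + 1028.2·0.60 + 506.8·0.55 + 506.8·0.03 = 919.420; total area S = 2054.2 m².
ᾱ = 0.4476, so room constant R = A/(1−ᾱ) = 1664.410 m².
Lp = 79.3 + 10·log₁₀(4/1664.410) = 79.3 + (-26.19) = 53.1 dB.

53.1 dB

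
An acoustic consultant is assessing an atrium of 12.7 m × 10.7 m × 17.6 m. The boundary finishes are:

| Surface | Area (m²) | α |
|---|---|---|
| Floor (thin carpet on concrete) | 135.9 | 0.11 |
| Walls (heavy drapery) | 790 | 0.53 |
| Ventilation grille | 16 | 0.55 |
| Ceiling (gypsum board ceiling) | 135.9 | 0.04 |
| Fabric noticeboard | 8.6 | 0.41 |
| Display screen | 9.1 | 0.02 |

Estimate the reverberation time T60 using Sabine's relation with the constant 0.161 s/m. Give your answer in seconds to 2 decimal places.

Total absorption A = 135.9×0.11 + 790×0.53 + 16×0.55 + 135.9×0.04 + 8.6×0.41 + 9.1×0.02
  = 14.949 + 418.700 + 8.800 + 5.436 + 3.526 + 0.182 = 451.593 m² sabins.
Room volume: 2391.664 m³.
T = 0.161 V/A = 0.161·2391.664/451.593 = 0.85 s.

0.85 seconds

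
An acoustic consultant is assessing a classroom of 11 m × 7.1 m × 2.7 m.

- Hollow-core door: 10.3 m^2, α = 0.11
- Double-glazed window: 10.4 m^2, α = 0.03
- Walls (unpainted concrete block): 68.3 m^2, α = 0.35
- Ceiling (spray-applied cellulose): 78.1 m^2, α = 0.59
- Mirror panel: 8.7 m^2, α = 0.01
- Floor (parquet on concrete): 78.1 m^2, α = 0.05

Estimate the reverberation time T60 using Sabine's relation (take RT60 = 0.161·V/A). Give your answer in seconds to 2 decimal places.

A = Σ Sᵢαᵢ = 10.3*0.11 + 10.4*0.03 + 68.3*0.35 + 78.1*0.59 + 8.7*0.01 + 78.1*0.05 = 75.421 sabins.
Volume V = 11 × 7.1 × 2.7 = 210.87 m³.
RT60 = 0.161 · V / A = 0.161 × 210.87 / 75.421 = 0.45 s.

0.45 sec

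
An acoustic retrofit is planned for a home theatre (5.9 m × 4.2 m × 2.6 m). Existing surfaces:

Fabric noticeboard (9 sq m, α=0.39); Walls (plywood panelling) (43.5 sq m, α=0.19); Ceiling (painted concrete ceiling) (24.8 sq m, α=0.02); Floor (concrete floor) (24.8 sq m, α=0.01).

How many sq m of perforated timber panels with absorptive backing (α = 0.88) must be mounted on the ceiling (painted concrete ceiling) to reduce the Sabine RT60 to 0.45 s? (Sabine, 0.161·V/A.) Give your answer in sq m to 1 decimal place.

Total absorption A₁ = 9×0.39 + 43.5×0.19 + 24.8×0.02 + 24.8×0.01
  = 3.510 + 8.265 + 0.496 + 0.248 = 12.519 sq m sabins.
Required A₂ = 0.161·64.428/0.45 = 23.051 sabins.
Absorption to add: 23.051 − 12.519 = 10.532 sabins.
Each sq m of panel replacing the ceiling (painted concrete ceiling) adds (0.88 − 0.02) = 0.86 sabins.
Panel area = 10.532 / 0.86 = 12.2 sq m.

12.2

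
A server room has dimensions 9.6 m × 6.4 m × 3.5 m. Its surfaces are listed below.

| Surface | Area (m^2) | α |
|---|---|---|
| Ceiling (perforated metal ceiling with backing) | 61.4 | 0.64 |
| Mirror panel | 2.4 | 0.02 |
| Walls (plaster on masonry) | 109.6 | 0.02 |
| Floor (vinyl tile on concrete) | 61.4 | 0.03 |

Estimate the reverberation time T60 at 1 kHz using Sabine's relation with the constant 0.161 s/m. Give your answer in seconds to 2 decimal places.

0.80 seconds

Equivalent absorption area: A = 61.4·0.64 + 2.4·0.02 + 109.6·0.02 + 61.4·0.03 = 43.378 m^2.
Room volume: 215.04 m³.
T = 0.161 V/A = 0.161·215.04/43.378 = 0.80 s.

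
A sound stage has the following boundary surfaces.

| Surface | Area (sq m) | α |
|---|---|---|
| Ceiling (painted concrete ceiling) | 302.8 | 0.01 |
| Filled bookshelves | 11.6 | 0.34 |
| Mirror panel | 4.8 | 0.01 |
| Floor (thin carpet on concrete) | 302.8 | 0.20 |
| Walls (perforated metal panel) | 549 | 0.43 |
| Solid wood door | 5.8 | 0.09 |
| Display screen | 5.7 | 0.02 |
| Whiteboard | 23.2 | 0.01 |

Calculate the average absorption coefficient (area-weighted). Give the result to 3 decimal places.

0.253

Total surface area S = 1205.7 sq m.
A = 302.8×0.01 + 11.6×0.34 + 4.8×0.01 + 302.8×0.20 + 549×0.43 + 5.8×0.09 + 5.7×0.02 + 23.2×0.01 = 304.518 sabins.
ᾱ = 304.518 / 1205.7 = 0.253.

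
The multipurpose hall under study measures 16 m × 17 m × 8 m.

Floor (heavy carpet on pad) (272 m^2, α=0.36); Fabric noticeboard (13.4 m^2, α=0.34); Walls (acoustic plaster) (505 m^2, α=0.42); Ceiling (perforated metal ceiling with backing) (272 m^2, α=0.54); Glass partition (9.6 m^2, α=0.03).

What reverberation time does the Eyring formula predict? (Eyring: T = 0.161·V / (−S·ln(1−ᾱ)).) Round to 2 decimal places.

Total surface area S = 272 + 13.4 + 505 + 272 + 9.6 = 1072.0 m^2.
Absorption A = 272×0.36 + 13.4×0.34 + 505×0.42 + 272×0.54 + 9.6×0.03 = 461.744 sabins.
ᾱ = 461.744 / 1072.0 = 0.4307.
−S·ln(1−ᾱ) = −1072.0 × ln(1 − 0.4307) = 603.909.
V = 16 × 17 × 8 = 2176 m³.
RT60 = 0.161 × 2176 / 603.909 = 0.58 s.

0.58 s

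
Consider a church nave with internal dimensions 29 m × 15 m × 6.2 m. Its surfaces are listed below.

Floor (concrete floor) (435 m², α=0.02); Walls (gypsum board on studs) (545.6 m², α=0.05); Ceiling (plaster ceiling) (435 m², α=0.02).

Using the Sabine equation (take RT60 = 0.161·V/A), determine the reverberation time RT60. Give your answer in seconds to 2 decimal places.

Summing Sᵢαᵢ: 8.700 + 27.280 + 8.700 → A = 44.680 sabins.
Room volume: 2697 m³.
Sabine: RT60 = 0.161 × 2697 / 44.680 = 9.72 s.

9.72 s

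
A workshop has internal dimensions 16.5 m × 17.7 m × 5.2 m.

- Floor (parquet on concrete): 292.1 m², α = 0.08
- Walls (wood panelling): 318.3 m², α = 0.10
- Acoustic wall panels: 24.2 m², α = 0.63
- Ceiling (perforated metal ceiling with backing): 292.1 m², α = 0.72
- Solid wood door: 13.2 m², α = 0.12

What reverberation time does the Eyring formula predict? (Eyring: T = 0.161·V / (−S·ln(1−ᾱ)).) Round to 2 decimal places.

0.73 s

Total surface area S = 292.1 + 318.3 + 24.2 + 292.1 + 13.2 = 939.9 m².
Absorption A = 292.1×0.08 + 318.3×0.10 + 24.2×0.63 + 292.1×0.72 + 13.2×0.12 = 282.340 sabins.
ᾱ = 282.340 / 939.9 = 0.3004.
−S·ln(1−ᾱ) = −939.9 × ln(1 − 0.3004) = 335.776.
V = 16.5 × 17.7 × 5.2 = 1518.66 m³.
T = 0.161·V/[−S·ln(1−ᾱ)] = 0.161·1518.66/335.776 = 0.73 s.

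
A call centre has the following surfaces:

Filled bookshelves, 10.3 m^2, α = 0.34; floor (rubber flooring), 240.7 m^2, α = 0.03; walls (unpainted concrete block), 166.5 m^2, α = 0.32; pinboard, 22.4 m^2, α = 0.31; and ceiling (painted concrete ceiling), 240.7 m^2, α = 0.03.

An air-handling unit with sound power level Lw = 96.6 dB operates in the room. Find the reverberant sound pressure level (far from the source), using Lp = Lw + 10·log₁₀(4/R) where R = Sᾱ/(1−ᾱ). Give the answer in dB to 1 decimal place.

83.2 dB

Σ(Sᵢαᵢ) = 10.3×0.34 + 240.7×0.03 + 166.5×0.32 + 22.4×0.31 + 240.7×0.03 = 78.168; total area S = 680.6 m^2.
ᾱ = 0.1149, so room constant R = A/(1−ᾱ) = 88.315 m^2.
Lp = Lw + 10 log₁₀(4/R) = 96.6 -13.44 = 83.2 dB.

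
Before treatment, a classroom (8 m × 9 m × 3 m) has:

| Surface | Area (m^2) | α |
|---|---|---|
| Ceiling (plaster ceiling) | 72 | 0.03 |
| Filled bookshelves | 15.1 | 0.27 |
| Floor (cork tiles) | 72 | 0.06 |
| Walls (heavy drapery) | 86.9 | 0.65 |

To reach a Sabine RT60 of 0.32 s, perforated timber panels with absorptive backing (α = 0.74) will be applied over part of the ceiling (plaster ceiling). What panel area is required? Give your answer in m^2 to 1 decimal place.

58.6

Total absorption A₁ = 72·0.03 + 15.1·0.27 + 72·0.06 + 86.9·0.65
  = 2.160 + 4.077 + 4.320 + 56.485 = 67.042 m^2 sabins.
V = 216 m³. Target absorption A₂ = 0.161 × 216 / 0.32 = 108.675 sabins.
ΔA needed = 108.675 − 67.042 = 41.633 sabins.
Each m^2 of panel replacing the ceiling (plaster ceiling) adds (0.74 − 0.03) = 0.71 sabins.
Panel area = 41.633 / 0.71 = 58.6 m^2.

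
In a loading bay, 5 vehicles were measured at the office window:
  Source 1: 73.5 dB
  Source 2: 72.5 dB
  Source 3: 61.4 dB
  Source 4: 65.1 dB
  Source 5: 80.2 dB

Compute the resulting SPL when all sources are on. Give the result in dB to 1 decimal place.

81.7 dB

Sum in the linear (power) domain: Σ 10^(Lᵢ/10) = 10^(73.5/10) + 10^(72.5/10) + 10^(61.4/10) + 10^(65.1/10) + 10^(80.2/10) = 1.495e+08.
L_total = 10·log₁₀(1.495e+08) = 81.7 dB.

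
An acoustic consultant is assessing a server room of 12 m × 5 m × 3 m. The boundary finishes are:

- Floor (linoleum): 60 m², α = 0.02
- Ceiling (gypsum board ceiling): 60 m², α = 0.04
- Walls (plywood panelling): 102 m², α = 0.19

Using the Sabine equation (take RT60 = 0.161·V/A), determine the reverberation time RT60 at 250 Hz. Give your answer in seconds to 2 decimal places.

1.26 sec

Equivalent absorption area: A = 60·0.02 + 60·0.04 + 102·0.19 = 22.980 m².
Room volume: 180 m³.
T = 0.161 V/A = 0.161·180/22.980 = 1.26 s.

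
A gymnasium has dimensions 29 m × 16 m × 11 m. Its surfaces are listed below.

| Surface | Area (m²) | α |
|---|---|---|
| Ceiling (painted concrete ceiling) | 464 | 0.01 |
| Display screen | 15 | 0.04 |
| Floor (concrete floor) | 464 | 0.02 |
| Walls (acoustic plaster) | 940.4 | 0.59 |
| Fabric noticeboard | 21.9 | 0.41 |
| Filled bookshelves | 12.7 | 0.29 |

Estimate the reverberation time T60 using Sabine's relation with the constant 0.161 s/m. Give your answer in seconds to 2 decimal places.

A = Σ Sᵢαᵢ = 464·0.01 + 15·0.04 + 464·0.02 + 940.4·0.59 + 21.9·0.41 + 12.7·0.29 = 582.018 sabins.
V = 29·16·11 = 5104 m³.
RT60 = 0.161 · V / A = 0.161 × 5104 / 582.018 = 1.41 s.

1.41 seconds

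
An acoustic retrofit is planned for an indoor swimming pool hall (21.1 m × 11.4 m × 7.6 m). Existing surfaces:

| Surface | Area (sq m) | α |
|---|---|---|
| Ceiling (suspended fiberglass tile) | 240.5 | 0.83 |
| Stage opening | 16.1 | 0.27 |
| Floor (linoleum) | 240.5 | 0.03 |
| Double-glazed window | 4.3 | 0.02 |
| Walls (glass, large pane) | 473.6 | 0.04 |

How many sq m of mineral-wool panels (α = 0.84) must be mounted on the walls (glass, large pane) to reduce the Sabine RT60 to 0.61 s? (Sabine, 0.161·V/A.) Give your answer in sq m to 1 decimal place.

Summing Sᵢαᵢ: 199.615 + 4.347 + 7.215 + 0.086 + 18.944 → A₁ = 230.207 sabins.
V = 1828.104 m³. Target absorption A₂ = 0.161 × 1828.104 / 0.61 = 482.500 sabins.
Absorption to add: 482.500 − 230.207 = 252.293 sabins.
Each sq m of panel replacing the walls (glass, large pane) adds (0.84 − 0.04) = 0.80 sabins.
Area = ΔA/Δα = 252.293/0.80 = 315.4 sq m.

315.4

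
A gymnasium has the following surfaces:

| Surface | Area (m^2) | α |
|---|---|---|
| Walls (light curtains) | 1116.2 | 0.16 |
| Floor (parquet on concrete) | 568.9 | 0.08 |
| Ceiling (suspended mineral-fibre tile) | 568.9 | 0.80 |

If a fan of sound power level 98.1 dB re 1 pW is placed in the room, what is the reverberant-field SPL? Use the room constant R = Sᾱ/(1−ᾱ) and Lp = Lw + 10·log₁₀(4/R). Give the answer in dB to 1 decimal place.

A = 679.224 sabins; S = 2254.0 m^2.
ᾱ = 679.224/2254.0 = 0.3013; R = Sᾱ/(1−ᾱ) = 679.224/(1−0.3013) = 972.125 m^2.
Lp = Lw + 10 log₁₀(4/R) = 98.1 -23.86 = 74.2 dB.

74.2 dB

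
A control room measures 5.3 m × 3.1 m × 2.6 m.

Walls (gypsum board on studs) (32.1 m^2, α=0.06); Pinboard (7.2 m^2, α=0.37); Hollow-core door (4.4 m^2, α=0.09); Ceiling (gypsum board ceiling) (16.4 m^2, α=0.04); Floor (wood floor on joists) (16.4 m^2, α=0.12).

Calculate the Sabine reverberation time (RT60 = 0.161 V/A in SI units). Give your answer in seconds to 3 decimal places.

A = Σ Sᵢαᵢ = 32.1·0.06 + 7.2·0.37 + 4.4·0.09 + 16.4·0.04 + 16.4·0.12 = 7.610 sabins.
Room volume: 42.718 m³.
T = 0.161 V/A = 0.161·42.718/7.610 = 0.904 s.

0.904 sec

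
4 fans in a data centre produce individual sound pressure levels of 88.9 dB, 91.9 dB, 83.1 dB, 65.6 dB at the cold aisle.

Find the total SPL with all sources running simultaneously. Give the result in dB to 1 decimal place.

Converting to relative power and adding: 10^(88.9/10) + 10^(91.9/10) + 10^(83.1/10) + 10^(65.6/10) = 2.533e+09.
Combined level = 10 log₁₀(2.533e+09) = 94.0 dB.

94.0 dB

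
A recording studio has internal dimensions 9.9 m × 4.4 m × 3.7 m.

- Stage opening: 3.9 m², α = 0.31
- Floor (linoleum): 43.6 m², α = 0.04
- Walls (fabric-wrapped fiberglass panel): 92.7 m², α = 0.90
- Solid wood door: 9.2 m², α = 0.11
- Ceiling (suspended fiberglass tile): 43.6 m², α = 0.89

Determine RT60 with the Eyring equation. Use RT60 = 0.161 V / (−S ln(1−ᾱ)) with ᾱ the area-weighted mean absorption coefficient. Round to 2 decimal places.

0.13 sec

Total surface area S = 3.9 + 43.6 + 92.7 + 9.2 + 43.6 = 193.0 m².
Absorption A = 3.9·0.31 + 43.6·0.04 + 92.7·0.90 + 9.2·0.11 + 43.6·0.89 = 126.199 sabins.
ᾱ = 126.199 / 193.0 = 0.6539.
−S·ln(1−ᾱ) = −193.0 × ln(1 − 0.6539) = 204.778.
V = 9.9 × 4.4 × 3.7 = 161.172 m³.
T = 0.161·V/[−S·ln(1−ᾱ)] = 0.161·161.172/204.778 = 0.13 s.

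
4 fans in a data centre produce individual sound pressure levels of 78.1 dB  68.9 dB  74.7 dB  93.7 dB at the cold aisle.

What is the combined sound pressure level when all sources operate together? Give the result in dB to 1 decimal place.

93.9 dB

Sum in the linear (power) domain: Σ 10^(Lᵢ/10) = 10^(78.1/10) + 10^(68.9/10) + 10^(74.7/10) + 10^(93.7/10) = 2.446e+09.
Combined level = 10 log₁₀(2.446e+09) = 93.9 dB.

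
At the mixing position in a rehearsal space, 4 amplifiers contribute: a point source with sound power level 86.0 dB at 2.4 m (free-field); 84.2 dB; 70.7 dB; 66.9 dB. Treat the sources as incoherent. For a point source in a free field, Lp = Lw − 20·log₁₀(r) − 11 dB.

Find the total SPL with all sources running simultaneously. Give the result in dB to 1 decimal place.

Source at 2.4 m: Lp = 86.0 − 20·log₁₀(2.4) − 11 = 67.4 dB.
Sum in the linear (power) domain: Σ 10^(Lᵢ/10) = 10^(67.4/10) + 10^(84.2/10) + 10^(70.7/10) + 10^(66.9/10) = 2.852e+08.
Combined level = 10 log₁₀(2.852e+08) = 84.6 dB.

84.6 dB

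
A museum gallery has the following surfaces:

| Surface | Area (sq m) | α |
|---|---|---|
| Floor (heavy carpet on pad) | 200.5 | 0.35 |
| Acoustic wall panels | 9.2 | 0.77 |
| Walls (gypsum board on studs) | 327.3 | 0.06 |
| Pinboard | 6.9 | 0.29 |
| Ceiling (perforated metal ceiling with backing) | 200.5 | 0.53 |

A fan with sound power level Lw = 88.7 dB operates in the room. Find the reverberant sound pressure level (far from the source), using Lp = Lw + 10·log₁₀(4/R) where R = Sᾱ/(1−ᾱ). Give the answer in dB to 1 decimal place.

Σ(Sᵢαᵢ) = 200.5·0.35 + 9.2·0.77 + 327.3·0.06 + 6.9·0.29 + 200.5·0.53 = 205.163; total area S = 744.4 sq m.
ᾱ = 205.163/744.4 = 0.2756; R = Sᾱ/(1−ᾱ) = 205.163/(1−0.2756) = 283.218 sq m.
Lp = 88.7 + 10·log₁₀(4/283.218) = 88.7 + (-18.50) = 70.2 dB.

70.2 dB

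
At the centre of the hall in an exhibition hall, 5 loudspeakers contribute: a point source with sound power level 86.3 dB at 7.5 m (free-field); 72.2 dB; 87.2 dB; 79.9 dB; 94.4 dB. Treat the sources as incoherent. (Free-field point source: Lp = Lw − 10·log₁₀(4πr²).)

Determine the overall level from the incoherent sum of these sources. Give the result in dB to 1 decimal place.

95.3 dB

Source at 7.5 m: Lp = 86.3 − 10·log₁₀(4π·7.5²) = 86.3 − 10·log₁₀(706.858) = 57.8 dB.
Sum in the linear (power) domain: Σ 10^(Lᵢ/10) = 10^(57.8/10) + 10^(72.2/10) + 10^(87.2/10) + 10^(79.9/10) + 10^(94.4/10) = 3.394e+09.
Combined level = 10 log₁₀(3.394e+09) = 95.3 dB.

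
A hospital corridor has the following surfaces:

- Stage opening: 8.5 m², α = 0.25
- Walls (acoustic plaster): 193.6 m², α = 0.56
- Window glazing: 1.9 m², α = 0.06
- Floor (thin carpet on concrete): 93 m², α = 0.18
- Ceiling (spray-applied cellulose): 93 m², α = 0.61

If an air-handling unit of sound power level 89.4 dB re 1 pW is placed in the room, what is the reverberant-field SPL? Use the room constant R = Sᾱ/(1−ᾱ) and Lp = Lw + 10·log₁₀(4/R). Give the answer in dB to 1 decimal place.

70.0 dB

Σ(Sᵢαᵢ) = 8.5·0.25 + 193.6·0.56 + 1.9·0.06 + 93·0.18 + 93·0.61 = 184.125; total area S = 390.0 m².
ᾱ = 184.125/390.0 = 0.4721; R = Sᾱ/(1−ᾱ) = 184.125/(1−0.4721) = 348.788 m².
Lp = Lw + 10 log₁₀(4/R) = 89.4 -19.41 = 70.0 dB.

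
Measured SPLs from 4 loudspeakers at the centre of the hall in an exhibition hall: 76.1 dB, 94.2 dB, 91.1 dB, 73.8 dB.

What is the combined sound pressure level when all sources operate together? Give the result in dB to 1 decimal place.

Sum in the linear (power) domain: Σ 10^(Lᵢ/10) = 10^(76.1/10) + 10^(94.2/10) + 10^(91.1/10) + 10^(73.8/10) = 3.983e+09.
Combined level = 10 log₁₀(3.983e+09) = 96.0 dB.

96.0 dB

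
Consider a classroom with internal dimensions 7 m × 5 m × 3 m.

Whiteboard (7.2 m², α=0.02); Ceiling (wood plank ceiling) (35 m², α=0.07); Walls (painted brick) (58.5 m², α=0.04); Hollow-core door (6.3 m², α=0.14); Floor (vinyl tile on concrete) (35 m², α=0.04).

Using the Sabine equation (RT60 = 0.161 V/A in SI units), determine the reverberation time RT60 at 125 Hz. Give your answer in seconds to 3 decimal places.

Summing Sᵢαᵢ: 0.144 + 2.450 + 2.340 + 0.882 + 1.400 → A = 7.216 sabins.
Volume V = 7 × 5 × 3 = 105 m³.
T = 0.161 V/A = 0.161·105/7.216 = 2.343 s.

2.343 s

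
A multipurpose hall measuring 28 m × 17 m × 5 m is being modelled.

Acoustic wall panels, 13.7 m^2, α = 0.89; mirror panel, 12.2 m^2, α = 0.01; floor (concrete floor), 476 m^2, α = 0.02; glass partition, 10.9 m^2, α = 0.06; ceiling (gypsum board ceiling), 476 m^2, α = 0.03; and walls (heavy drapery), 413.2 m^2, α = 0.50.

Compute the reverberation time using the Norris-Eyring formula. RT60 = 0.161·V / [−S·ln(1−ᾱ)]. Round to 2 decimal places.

1.43 seconds

Total surface area S = 13.7 + 12.2 + 476 + 10.9 + 476 + 413.2 = 1402.0 m^2.
Σ(Sᵢαᵢ) = 13.7×0.89 + 12.2×0.01 + 476×0.02 + 10.9×0.06 + 476×0.03 + 413.2×0.50 = 243.369.
ᾱ = 243.369 / 1402.0 = 0.1736.
Eyring denominator: −S ln(1−ᾱ) = 267.328.
V = 28 × 17 × 5 = 2380 m³.
T = 0.161·V/[−S·ln(1−ᾱ)] = 0.161·2380/267.328 = 1.43 s.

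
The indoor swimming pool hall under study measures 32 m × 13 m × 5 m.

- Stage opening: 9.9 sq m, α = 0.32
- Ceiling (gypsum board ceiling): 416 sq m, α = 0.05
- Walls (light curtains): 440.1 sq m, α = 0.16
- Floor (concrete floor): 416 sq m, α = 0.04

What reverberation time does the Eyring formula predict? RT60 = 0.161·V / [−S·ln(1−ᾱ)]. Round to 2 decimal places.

2.88 seconds

Total surface area S = 9.9 + 416 + 440.1 + 416 = 1282.0 sq m.
Σ(Sᵢαᵢ) = 9.9×0.32 + 416×0.05 + 440.1×0.16 + 416×0.04 = 111.024.
ᾱ = 111.024 / 1282.0 = 0.0866.
Eyring denominator: −S ln(1−ᾱ) = 116.125.
V = 32 × 13 × 5 = 2080 m³.
RT60 = 0.161 × 2080 / 116.125 = 2.88 s.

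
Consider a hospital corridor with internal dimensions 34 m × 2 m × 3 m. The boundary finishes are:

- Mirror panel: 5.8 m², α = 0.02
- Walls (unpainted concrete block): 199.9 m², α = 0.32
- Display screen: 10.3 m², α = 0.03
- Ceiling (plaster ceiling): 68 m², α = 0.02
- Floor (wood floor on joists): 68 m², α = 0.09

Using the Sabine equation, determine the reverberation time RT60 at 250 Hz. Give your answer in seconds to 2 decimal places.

Summing Sᵢαᵢ: 0.116 + 63.968 + 0.309 + 1.360 + 6.120 → A = 71.873 sabins.
V = 34·2·3 = 204 m³.
RT60 = 0.161 · V / A = 0.161 × 204 / 71.873 = 0.46 s.

0.46 s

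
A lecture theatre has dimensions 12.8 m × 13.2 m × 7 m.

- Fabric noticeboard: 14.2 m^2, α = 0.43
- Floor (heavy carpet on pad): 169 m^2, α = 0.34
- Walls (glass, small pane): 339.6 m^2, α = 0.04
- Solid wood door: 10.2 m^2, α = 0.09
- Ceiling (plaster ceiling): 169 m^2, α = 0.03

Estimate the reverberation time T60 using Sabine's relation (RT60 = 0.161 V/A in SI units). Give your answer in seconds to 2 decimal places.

Total absorption A = 14.2·0.43 + 169·0.34 + 339.6·0.04 + 10.2·0.09 + 169·0.03
  = 6.106 + 57.460 + 13.584 + 0.918 + 5.070 = 83.138 m^2 sabins.
Room volume: 1182.72 m³.
T = 0.161 V/A = 0.161·1182.72/83.138 = 2.29 s.

2.29 s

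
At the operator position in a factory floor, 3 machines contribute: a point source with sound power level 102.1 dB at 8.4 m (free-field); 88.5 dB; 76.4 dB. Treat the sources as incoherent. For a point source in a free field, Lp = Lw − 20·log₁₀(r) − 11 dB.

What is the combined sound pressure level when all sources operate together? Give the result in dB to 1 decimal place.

88.9 dB

Source at 8.4 m: Lp = 102.1 − 20·log₁₀(8.4) − 11 = 72.6 dB.
Σ 10^(Lᵢ/10) = 7.698e+08.
Combined level = 10 log₁₀(7.698e+08) = 88.9 dB.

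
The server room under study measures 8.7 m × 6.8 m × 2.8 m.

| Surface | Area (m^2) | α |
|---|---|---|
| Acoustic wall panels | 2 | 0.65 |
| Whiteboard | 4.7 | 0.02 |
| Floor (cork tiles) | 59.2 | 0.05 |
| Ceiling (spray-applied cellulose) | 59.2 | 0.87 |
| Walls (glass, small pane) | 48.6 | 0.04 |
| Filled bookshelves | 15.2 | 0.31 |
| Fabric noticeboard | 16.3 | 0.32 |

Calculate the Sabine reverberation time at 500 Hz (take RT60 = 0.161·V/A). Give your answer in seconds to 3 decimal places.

0.394 s

Summing Sᵢαᵢ: 1.300 + 0.094 + 2.960 + 51.504 + 1.944 + 4.712 + 5.216 → A = 67.730 sabins.
Volume V = 8.7 × 6.8 × 2.8 = 165.648 m³.
T = 0.161 V/A = 0.161·165.648/67.730 = 0.394 s.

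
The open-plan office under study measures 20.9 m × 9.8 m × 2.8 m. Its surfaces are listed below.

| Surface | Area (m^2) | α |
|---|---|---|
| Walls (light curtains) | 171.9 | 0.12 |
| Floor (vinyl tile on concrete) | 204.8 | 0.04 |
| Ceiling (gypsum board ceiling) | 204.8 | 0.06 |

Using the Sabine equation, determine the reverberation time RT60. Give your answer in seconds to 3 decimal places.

2.246 s

Equivalent absorption area: A = 171.9×0.12 + 204.8×0.04 + 204.8×0.06 = 41.108 m^2.
Volume V = 20.9 × 9.8 × 2.8 = 573.496 m³.
RT60 = 0.161 · V / A = 0.161 × 573.496 / 41.108 = 2.246 s.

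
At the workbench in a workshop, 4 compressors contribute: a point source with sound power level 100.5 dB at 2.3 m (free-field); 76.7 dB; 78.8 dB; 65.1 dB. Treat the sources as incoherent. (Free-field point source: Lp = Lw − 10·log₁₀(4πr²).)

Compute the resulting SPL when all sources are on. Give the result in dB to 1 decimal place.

Source at 2.3 m: Lp = 100.5 − 10·log₁₀(4π·2.3²) = 100.5 − 10·log₁₀(66.476) = 82.3 dB.
Sum in the linear (power) domain: Σ 10^(Lᵢ/10) = 10^(82.3/10) + 10^(76.7/10) + 10^(78.8/10) + 10^(65.1/10) = 2.957e+08.
L_total = 10·log₁₀(2.957e+08) = 84.7 dB.

84.7 dB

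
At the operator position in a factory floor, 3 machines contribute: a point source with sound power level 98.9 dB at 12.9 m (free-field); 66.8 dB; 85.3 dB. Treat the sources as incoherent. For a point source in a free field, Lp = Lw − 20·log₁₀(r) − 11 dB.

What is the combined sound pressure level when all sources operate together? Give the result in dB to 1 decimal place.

Source at 12.9 m: Lp = 98.9 − 20·log₁₀(12.9) − 11 = 65.7 dB.
Sum in the linear (power) domain: Σ 10^(Lᵢ/10) = 10^(65.7/10) + 10^(66.8/10) + 10^(85.3/10) = 3.473e+08.
Back to dB: 10·log₁₀ Σ = 85.4 dB.

85.4 dB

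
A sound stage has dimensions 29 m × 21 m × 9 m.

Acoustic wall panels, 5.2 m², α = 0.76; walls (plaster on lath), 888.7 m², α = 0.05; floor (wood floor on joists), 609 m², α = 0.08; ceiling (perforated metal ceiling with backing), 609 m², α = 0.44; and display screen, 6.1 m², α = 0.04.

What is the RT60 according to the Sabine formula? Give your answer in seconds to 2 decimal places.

2.42 sec

Equivalent absorption area: A = 5.2·0.76 + 888.7·0.05 + 609·0.08 + 609·0.44 + 6.1·0.04 = 365.311 m².
Volume V = 29 × 21 × 9 = 5481 m³.
Sabine: RT60 = 0.161 × 5481 / 365.311 = 2.42 s.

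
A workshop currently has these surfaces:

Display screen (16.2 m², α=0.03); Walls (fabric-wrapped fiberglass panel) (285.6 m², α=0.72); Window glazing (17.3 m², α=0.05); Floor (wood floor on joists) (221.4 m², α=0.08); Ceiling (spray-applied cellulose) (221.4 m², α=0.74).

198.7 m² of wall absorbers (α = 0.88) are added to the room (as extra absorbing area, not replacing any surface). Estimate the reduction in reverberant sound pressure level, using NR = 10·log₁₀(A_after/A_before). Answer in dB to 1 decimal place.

A_before = Σ Sᵢαᵢ = 16.2·0.03 + 285.6·0.72 + 17.3·0.05 + 221.4·0.08 + 221.4·0.74 = 388.531 sabins.
Treatment contributes 198.7·0.88 = 174.856 sabins.
A_after = 388.531 + 174.856 = 563.387 sabins.
Reduction = 10 log₁₀(A_after/A_before) = 10 log₁₀(1.4500) = 1.6 dB.

1.6 dB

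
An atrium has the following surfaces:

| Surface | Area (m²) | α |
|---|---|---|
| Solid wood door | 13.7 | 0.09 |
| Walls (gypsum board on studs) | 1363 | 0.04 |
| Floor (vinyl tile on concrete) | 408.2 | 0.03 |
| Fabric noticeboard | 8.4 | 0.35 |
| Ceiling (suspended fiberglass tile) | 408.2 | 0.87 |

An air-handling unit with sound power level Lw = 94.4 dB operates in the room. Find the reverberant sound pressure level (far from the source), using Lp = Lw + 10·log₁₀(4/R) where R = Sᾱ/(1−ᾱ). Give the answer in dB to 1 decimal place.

Σ(Sᵢαᵢ) = 13.7·0.09 + 1363·0.04 + 408.2·0.03 + 8.4·0.35 + 408.2·0.87 = 426.073; total area S = 2201.5 m².
ᾱ = 0.1935, so room constant R = A/(1−ᾱ) = 528.299 m².
Lp = 94.4 + 10·log₁₀(4/528.299) = 94.4 + (-21.21) = 73.2 dB.

73.2 dB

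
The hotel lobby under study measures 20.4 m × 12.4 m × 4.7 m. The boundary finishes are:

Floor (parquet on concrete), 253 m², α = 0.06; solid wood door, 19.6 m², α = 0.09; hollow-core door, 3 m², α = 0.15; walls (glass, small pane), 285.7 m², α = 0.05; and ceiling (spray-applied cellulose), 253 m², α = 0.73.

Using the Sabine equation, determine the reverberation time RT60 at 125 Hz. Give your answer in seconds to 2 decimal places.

Total absorption A = 253·0.06 + 19.6·0.09 + 3·0.15 + 285.7·0.05 + 253·0.73
  = 15.180 + 1.764 + 0.450 + 14.285 + 184.690 = 216.369 m² sabins.
Volume V = 20.4 × 12.4 × 4.7 = 1188.912 m³.
T = 0.161 V/A = 0.161·1188.912/216.369 = 0.88 s.

0.88 seconds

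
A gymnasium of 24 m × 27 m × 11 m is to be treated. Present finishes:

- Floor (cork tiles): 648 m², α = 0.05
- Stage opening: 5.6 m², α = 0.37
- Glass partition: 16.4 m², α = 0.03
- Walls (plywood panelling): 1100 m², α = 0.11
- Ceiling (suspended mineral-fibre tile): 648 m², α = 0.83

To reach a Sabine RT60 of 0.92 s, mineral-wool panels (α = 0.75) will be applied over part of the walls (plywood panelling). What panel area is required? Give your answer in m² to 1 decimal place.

865.0

Total absorption A₁ = 648*0.05 + 5.6*0.37 + 16.4*0.03 + 1100*0.11 + 648*0.83
  = 32.400 + 2.072 + 0.492 + 121.000 + 537.840 = 693.804 m² sabins.
V = 7128 m³. Target absorption A₂ = 0.161 × 7128 / 0.92 = 1247.400 sabins.
ΔA needed = 1247.400 − 693.804 = 553.596 sabins.
Each m² of panel replacing the walls (plywood panelling) adds (0.75 − 0.11) = 0.64 sabins.
Area = ΔA/Δα = 553.596/0.64 = 865.0 m².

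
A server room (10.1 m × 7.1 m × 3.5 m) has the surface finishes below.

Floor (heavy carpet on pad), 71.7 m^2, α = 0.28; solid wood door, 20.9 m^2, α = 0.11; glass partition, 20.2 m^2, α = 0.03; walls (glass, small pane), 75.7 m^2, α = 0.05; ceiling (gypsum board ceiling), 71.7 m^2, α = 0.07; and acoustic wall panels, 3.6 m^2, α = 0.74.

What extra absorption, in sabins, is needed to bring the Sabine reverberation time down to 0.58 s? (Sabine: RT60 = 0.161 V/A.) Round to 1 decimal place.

35.2 sabins

Summing Sᵢαᵢ: 20.076 + 2.299 + 0.606 + 3.785 + 5.019 + 2.664 → A₁ = 34.449 sabins.
V = 250.985 m³. Required absorption A₂ = 0.161 × 250.985 / 0.58 = 69.670 sabins.
Additional absorption ΔA = 69.670 − 34.449 = 35.2 sabins.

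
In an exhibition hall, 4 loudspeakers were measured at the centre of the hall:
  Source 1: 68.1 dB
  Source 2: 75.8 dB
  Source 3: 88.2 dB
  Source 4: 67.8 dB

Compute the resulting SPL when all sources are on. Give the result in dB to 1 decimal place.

Converting to relative power and adding: 10^(68.1/10) + 10^(75.8/10) + 10^(88.2/10) + 10^(67.8/10) = 7.112e+08.
Combined level = 10 log₁₀(7.112e+08) = 88.5 dB.

88.5 dB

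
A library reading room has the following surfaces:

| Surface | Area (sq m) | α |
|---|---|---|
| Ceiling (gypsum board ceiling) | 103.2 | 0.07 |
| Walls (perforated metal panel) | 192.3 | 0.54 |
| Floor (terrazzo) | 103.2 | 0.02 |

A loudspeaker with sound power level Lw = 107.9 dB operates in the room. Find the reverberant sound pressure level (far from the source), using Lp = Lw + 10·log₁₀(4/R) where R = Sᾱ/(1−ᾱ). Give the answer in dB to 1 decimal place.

A = 113.130 sabins; S = 398.7 sq m.
ᾱ = 0.2837, so room constant R = A/(1−ᾱ) = 157.937 sq m.
Lp = Lw + 10 log₁₀(4/R) = 107.9 -15.96 = 91.9 dB.

91.9 dB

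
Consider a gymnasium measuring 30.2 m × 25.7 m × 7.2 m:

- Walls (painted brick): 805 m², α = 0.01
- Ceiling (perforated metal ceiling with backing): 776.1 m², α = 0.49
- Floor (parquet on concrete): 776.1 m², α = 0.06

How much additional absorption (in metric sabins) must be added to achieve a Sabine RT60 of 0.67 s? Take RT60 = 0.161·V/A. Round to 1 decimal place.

Total absorption A₁ = 805×0.01 + 776.1×0.49 + 776.1×0.06
  = 8.050 + 380.289 + 46.566 = 434.905 m² sabins.
V = 5588.208 m³. Required absorption A₂ = 0.161 × 5588.208 / 0.67 = 1342.838 sabins.
Additional absorption ΔA = 1342.838 − 434.905 = 907.9 sabins.

907.9 sabins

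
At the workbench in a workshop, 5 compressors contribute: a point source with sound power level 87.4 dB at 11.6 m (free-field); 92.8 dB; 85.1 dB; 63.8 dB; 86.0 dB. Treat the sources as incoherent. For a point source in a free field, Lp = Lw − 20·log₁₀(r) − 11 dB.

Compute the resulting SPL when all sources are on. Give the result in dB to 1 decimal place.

Source at 11.6 m: Lp = 87.4 − 20·log₁₀(11.6) − 11 = 55.1 dB.
Σ 10^(Lᵢ/10) = 2.63e+09.
Combined level = 10 log₁₀(2.63e+09) = 94.2 dB.

94.2 dB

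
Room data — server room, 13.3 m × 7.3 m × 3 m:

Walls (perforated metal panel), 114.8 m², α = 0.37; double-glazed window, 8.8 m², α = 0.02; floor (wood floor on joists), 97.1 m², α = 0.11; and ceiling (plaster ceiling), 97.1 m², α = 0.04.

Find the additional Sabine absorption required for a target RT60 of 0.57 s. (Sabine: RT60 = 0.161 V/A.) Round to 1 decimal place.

25.1 sabins

Total absorption A₁ = 114.8·0.37 + 8.8·0.02 + 97.1·0.11 + 97.1·0.04
  = 42.476 + 0.176 + 10.681 + 3.884 = 57.217 m² sabins.
For T = 0.57 s, need A₂ = 0.161·V/T = 0.161·291.27/0.57 = 82.271 sabins.
ΔA = A₂ − A₁ = 82.271 − 57.217 = 25.1 sabins.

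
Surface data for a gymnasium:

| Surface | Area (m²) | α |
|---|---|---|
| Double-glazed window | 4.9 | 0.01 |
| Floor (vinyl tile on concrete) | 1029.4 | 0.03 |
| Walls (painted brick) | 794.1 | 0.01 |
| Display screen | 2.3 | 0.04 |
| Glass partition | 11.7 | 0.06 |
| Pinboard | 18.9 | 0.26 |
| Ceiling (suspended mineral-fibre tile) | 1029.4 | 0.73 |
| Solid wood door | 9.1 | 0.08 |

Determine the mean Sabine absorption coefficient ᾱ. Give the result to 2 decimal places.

0.27

Total surface area S = 2899.8 m².
Weighted sum Σ Sα = 796.770.
ᾱ = 796.770 / 2899.8 = 0.27.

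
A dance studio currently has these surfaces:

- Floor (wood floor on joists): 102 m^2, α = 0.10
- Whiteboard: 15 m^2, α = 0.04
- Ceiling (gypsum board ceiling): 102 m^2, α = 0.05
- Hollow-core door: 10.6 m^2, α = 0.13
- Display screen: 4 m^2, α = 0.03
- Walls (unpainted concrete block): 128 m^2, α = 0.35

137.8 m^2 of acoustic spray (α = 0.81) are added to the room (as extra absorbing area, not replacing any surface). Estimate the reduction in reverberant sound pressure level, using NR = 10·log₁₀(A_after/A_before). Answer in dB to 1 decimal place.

4.5 dB

Equivalent absorption area: A_before = 102*0.10 + 15*0.04 + 102*0.05 + 10.6*0.13 + 4*0.03 + 128*0.35 = 62.198 m^2.
Treatment contributes 137.8·0.81 = 111.618 sabins.
A_after = 62.198 + 111.618 = 173.816 sabins.
Reduction = 10 log₁₀(A_after/A_before) = 10 log₁₀(2.7946) = 4.5 dB.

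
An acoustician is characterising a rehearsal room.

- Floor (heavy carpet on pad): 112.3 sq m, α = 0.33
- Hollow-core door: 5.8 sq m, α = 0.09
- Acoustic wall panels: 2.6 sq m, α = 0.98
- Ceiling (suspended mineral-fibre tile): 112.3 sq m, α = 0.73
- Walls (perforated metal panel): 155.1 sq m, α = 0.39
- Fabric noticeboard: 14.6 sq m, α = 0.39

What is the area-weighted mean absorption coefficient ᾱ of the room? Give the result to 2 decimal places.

Total surface area S = 402.7 sq m.
A = 112.3×0.33 + 5.8×0.09 + 2.6×0.98 + 112.3×0.73 + 155.1×0.39 + 14.6×0.39 = 188.291 sabins.
ᾱ = A/S = 0.47.

0.47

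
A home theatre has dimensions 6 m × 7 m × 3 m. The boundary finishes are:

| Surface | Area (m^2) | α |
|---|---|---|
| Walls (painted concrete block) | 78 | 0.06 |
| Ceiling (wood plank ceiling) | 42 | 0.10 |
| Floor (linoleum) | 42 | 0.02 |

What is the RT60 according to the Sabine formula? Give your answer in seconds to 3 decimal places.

2.087 seconds

Equivalent absorption area: A = 78·0.06 + 42·0.10 + 42·0.02 = 9.720 m^2.
Volume V = 6 × 7 × 3 = 126 m³.
T = 0.161 V/A = 0.161·126/9.720 = 2.087 s.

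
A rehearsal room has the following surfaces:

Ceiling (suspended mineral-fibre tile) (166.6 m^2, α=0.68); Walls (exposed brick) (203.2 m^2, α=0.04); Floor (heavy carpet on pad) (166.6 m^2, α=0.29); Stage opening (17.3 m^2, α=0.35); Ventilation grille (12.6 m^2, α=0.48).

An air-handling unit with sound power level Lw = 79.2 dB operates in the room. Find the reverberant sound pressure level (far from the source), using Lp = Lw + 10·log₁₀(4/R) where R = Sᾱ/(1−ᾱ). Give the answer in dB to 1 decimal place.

Σ(Sᵢαᵢ) = 166.6×0.68 + 203.2×0.04 + 166.6×0.29 + 17.3×0.35 + 12.6×0.48 = 181.833; total area S = 566.3 m^2.
ᾱ = 0.3211, so room constant R = A/(1−ᾱ) = 267.835 m^2.
Lp = 79.2 + 10·log₁₀(4/267.835) = 79.2 + (-18.26) = 60.9 dB.

60.9 dB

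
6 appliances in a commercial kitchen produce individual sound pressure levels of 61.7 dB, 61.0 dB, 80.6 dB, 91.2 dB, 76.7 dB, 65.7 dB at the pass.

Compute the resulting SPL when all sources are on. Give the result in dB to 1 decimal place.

Sum in the linear (power) domain: Σ 10^(Lᵢ/10) = 10^(61.7/10) + 10^(61.0/10) + 10^(80.6/10) + 10^(91.2/10) + 10^(76.7/10) + 10^(65.7/10) = 1.486e+09.
Back to dB: 10·log₁₀ Σ = 91.7 dB.

91.7 dB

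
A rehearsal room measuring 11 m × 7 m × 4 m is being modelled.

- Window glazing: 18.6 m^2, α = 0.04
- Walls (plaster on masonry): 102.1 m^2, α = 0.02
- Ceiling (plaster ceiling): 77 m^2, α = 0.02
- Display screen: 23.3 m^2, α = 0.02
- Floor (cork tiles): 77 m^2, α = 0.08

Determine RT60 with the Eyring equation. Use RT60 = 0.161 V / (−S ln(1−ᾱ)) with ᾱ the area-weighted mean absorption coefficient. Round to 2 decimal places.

Total surface area S = 18.6 + 102.1 + 77 + 23.3 + 77 = 298.0 m^2.
Σ(Sᵢαᵢ) = 18.6·0.04 + 102.1·0.02 + 77·0.02 + 23.3·0.02 + 77·0.08 = 10.952.
ᾱ = 10.952 / 298.0 = 0.0368.
−S·ln(1−ᾱ) = −298.0 × ln(1 − 0.0368) = 11.173.
V = 11 × 7 × 4 = 308 m³.
RT60 = 0.161 × 308 / 11.173 = 4.44 s.

4.44 s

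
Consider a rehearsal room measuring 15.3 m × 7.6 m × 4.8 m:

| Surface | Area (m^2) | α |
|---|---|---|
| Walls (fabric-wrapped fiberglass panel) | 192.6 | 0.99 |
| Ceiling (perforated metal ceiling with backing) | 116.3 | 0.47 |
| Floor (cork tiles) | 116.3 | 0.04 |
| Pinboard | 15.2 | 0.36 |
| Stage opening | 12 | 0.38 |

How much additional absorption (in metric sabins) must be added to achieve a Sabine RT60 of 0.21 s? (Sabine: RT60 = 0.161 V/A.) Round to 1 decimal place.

167.9 sabins

Equivalent absorption area: A₁ = 192.6×0.99 + 116.3×0.47 + 116.3×0.04 + 15.2×0.36 + 12×0.38 = 260.019 m^2.
V = 558.144 m³. Required absorption A₂ = 0.161 × 558.144 / 0.21 = 427.910 sabins.
Shortfall: 427.910 − 260.019 = 167.9 sabins.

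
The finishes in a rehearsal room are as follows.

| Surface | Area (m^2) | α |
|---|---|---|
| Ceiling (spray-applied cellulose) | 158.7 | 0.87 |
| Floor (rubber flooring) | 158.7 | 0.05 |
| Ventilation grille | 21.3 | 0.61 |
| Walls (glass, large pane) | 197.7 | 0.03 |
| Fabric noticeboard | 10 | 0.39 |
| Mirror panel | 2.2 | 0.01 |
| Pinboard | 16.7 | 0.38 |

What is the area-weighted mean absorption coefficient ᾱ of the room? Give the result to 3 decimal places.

Total surface area S = 565.3 m^2.
A = 158.7*0.87 + 158.7*0.05 + 21.3*0.61 + 197.7*0.03 + 10*0.39 + 2.2*0.01 + 16.7*0.38 = 175.196 sabins.
ᾱ = A/S = 0.310.

0.310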